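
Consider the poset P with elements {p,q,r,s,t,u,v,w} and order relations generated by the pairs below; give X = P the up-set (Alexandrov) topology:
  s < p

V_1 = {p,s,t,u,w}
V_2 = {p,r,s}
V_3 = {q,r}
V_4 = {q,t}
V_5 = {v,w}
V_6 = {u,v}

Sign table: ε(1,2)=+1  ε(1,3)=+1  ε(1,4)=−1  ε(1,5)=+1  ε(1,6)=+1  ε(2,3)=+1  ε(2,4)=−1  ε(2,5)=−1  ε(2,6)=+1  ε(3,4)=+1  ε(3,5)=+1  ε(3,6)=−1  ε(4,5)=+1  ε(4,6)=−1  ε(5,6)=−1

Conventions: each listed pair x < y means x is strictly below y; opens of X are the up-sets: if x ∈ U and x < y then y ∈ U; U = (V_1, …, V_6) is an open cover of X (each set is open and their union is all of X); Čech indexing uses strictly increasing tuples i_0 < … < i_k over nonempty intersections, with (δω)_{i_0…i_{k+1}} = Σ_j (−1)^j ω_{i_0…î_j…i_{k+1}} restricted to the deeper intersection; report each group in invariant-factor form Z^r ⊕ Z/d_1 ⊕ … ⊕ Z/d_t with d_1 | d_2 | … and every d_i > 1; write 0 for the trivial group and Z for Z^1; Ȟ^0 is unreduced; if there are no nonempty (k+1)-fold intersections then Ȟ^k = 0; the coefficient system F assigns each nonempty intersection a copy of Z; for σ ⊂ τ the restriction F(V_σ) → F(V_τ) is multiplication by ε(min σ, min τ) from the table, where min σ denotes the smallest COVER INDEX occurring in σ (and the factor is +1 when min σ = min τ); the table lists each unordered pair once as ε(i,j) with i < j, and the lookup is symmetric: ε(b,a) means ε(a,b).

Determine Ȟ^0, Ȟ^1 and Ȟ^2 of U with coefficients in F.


intersection data:
  V12={p,s} V14={t} V15={w} V16={u} V23={r} V34={q} V56={v}
C dims 6,7; δ0: rk 6, SNF 1^5·2
Ȟ^0 = (6 − 6) − 0 = 0, so Ȟ^0 ≅ 0
Ȟ^1 = (7 − 0) − 6 = 1 plus torsion [2], so Ȟ^1 ≅ Z ⊕ Z/2
Ȟ^2 = (0 − 0) − 0 = 0, so Ȟ^2 ≅ 0

Ȟ^0 ≅ 0, Ȟ^1 ≅ Z ⊕ Z/2, Ȟ^2 ≅ 0


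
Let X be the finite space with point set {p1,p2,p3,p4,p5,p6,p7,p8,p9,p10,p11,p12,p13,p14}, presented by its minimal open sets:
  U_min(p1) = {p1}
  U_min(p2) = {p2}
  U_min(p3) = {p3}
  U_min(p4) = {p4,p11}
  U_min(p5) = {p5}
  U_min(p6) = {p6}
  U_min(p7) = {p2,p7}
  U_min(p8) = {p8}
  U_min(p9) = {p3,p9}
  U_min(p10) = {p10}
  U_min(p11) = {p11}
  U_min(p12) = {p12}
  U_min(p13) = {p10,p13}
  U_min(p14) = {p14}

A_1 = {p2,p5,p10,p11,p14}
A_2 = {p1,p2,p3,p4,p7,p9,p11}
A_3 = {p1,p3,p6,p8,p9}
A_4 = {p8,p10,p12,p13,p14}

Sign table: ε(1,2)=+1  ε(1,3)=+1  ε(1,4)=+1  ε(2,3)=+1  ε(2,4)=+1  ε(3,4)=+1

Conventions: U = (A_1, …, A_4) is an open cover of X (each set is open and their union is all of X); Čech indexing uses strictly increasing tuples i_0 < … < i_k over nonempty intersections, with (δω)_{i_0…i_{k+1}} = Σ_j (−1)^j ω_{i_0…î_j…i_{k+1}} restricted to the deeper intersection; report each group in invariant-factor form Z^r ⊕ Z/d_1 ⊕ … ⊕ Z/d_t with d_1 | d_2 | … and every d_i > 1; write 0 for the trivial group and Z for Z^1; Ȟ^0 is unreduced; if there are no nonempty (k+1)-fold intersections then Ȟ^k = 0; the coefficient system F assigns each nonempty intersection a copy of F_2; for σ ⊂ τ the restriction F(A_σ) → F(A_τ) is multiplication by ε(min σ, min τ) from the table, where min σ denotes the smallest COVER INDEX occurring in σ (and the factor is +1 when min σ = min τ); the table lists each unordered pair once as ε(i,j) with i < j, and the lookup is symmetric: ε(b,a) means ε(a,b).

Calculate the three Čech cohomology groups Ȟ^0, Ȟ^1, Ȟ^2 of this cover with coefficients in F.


Ȟ^0 = Z/2, Ȟ^1 = Z/2, Ȟ^2 = 0

nerve simplices:
  A12={p2,p11} A14={p10,p14} A23={p1,p3,p9} A34={p8}
C dims 4,4; δ0: rk_F2 3
degree 0: 4−3−0 = 1 → Ȟ^0 ≅ Z/2
degree 1: 4−0−3 = 1 → Ȟ^1 ≅ Z/2
degree 2: 0−0−0 = 0 → Ȟ^2 ≅ 0


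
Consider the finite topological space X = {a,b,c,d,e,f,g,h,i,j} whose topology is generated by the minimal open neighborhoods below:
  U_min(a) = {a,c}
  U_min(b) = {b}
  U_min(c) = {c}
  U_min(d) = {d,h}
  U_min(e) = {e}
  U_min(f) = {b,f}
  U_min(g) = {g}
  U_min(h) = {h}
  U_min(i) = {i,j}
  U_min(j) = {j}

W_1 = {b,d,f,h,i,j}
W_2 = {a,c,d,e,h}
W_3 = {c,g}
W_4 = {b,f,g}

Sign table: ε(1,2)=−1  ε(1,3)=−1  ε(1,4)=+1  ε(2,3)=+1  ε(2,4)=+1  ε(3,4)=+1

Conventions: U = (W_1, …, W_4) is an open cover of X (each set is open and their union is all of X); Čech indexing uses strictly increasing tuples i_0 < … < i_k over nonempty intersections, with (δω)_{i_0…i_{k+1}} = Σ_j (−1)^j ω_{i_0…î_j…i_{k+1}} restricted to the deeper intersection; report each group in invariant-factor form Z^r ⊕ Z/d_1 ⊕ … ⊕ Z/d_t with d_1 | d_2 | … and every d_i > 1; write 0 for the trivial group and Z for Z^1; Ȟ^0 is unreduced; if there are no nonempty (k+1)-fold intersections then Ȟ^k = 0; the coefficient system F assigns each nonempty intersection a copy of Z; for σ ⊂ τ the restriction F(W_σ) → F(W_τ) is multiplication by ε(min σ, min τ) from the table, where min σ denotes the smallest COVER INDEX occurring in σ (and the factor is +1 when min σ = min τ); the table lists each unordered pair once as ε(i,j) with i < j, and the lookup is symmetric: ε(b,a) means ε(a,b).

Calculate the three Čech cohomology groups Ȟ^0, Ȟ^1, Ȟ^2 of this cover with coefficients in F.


Ȟ^0 = 0, Ȟ^1 = Z/2, Ȟ^2 = 0

nerve simplices:
  W12={d,h} W14={b,f} W23={c} W34={g}
C dims 4,4; δ0: rk 4, SNF 1^3·2
degree 0: 4−4−0 = 0 → Ȟ^0 ≅ 0
degree 1: 4−0−4 = 0 plus torsion [2] → Ȟ^1 ≅ Z/2
degree 2: 0−0−0 = 0 → Ȟ^2 ≅ 0


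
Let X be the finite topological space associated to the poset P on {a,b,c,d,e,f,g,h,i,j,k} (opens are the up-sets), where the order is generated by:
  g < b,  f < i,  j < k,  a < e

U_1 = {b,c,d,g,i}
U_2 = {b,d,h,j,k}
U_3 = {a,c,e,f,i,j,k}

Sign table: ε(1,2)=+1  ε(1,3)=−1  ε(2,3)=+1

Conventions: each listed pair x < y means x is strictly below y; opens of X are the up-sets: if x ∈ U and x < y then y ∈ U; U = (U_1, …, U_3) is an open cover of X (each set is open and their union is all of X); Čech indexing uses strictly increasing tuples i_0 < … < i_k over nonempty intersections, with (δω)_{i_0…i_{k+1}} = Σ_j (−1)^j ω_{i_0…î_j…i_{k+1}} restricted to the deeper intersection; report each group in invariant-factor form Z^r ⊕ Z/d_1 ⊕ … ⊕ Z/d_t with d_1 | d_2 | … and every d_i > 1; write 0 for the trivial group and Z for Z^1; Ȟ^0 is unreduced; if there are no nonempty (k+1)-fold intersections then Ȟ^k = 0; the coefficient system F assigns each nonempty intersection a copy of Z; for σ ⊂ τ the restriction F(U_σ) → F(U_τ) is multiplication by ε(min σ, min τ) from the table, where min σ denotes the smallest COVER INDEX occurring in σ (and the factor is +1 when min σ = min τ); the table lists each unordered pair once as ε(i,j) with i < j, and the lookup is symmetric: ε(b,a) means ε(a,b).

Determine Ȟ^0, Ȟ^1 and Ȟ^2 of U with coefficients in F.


nerve simplices:
  U12={b,d} U13={c,i} U23={j,k}
C dims 3,3; δ0: rk 3, SNF 1^2·2
degree 0: 3−3−0 = 0 → Ȟ^0 ≅ 0
degree 1: 3−0−3 = 0 plus torsion [2] → Ȟ^1 ≅ Z/2
degree 2: 0−0−0 = 0 → Ȟ^2 ≅ 0

Ȟ^0(U;F) ≅ 0,  Ȟ^1(U;F) ≅ Z/2,  Ȟ^2(U;F) ≅ 0


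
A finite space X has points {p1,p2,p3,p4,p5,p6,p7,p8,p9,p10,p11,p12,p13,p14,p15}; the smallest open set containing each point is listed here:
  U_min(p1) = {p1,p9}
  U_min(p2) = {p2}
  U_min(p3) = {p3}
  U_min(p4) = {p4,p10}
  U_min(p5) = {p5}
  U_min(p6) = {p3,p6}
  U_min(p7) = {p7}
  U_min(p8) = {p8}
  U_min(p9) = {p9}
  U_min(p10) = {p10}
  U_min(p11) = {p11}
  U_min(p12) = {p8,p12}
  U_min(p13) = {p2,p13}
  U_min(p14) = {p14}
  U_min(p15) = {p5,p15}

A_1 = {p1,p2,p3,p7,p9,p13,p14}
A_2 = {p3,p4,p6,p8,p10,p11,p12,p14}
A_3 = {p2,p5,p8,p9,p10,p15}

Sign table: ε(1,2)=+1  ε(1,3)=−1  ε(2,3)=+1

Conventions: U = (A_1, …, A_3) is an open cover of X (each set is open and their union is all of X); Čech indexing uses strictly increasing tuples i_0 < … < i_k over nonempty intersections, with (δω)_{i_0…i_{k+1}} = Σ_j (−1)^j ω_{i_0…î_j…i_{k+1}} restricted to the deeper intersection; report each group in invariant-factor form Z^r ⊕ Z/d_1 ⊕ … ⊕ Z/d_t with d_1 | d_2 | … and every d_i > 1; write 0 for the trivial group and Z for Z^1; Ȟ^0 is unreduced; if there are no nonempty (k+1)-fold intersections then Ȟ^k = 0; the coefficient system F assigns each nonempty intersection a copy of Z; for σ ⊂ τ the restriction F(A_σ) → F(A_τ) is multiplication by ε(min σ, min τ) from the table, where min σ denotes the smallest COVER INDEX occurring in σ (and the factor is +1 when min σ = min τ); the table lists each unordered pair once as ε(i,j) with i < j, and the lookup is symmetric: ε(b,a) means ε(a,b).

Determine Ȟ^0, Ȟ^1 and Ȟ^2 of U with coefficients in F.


Ȟ^0 ≅ 0; Ȟ^1 ≅ Z/2; Ȟ^2 ≅ 0

cover nerve:
  A12={p3,p14} A13={p2,p9} A23={p8,p10}
C dims 3,3; δ0: rk 3, SNF 1^2·2
Ȟ^0: (3−3)−0=0 ⇒ 0
Ȟ^1: (3−0)−3=0 plus torsion [2] ⇒ Z/2
Ȟ^2: (0−0)−0=0 ⇒ 0


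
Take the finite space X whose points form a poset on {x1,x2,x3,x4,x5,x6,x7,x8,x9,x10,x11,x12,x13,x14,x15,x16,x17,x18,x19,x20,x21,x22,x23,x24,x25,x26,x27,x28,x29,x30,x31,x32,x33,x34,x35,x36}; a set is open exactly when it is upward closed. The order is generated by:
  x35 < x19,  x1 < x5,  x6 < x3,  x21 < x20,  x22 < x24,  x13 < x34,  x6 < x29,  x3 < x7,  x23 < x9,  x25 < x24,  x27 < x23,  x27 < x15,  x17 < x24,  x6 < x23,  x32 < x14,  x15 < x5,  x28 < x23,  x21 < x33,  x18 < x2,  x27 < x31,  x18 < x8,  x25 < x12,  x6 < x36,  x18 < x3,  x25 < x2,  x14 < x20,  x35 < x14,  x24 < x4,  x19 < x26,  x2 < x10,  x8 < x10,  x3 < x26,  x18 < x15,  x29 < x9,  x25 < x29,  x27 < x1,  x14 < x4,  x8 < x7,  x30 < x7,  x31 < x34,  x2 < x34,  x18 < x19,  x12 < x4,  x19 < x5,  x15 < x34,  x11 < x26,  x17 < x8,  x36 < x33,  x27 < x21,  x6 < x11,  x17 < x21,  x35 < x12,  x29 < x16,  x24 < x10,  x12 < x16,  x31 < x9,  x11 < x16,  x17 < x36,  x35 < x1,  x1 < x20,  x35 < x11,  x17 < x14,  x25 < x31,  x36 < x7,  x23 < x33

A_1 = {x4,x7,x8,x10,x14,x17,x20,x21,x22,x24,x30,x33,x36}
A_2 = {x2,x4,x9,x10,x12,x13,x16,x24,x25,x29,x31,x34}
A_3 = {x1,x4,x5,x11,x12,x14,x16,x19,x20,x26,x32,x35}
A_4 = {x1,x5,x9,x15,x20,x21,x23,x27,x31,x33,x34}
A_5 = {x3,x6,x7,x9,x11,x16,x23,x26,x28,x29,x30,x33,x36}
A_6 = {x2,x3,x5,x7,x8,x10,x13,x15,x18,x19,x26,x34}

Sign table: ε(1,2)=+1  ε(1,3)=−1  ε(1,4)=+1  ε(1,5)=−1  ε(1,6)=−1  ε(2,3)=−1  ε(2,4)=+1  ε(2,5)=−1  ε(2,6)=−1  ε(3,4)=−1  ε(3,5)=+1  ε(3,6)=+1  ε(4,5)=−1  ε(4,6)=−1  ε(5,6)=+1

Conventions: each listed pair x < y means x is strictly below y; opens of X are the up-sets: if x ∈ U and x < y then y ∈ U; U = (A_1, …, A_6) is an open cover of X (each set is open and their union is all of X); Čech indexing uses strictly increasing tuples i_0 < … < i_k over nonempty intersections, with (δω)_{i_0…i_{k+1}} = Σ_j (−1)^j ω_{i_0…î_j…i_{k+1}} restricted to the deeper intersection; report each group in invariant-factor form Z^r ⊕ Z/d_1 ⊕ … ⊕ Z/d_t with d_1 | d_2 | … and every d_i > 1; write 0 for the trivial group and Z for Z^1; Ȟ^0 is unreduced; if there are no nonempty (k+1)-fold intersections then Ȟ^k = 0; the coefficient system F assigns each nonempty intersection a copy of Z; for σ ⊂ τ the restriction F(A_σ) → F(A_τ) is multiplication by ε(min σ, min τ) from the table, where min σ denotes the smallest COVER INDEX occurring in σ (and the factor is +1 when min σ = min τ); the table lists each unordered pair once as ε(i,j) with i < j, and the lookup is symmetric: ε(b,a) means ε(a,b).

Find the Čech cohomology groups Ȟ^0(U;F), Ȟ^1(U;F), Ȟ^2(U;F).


Ȟ^0 ≅ Z; Ȟ^1 ≅ 0; Ȟ^2 ≅ Z/2

nerve simplices:
  A12={x4,x10,x24} A13={x4,x14,x20} A14={x20,x21,x33} A15={x7,x30,x33,x36} A16={x7,x8,x10} A23={x4,x12,x16} A24={x9,x31,x34} A25={x9,x16,x29} A26={x2,x10,x13,x34} A34={x1,x5,x20} A35={x11,x16,x26} A36={x5,x19,x26} A45={x9,x23,x33} A46={x5,x15,x34} A56={x3,x7,x26}
  A123={x4} A126={x10} A134={x20} A145={x33} A156={x7} A235={x16} A245={x9} A246={x34} A346={x5} A356={x26}
C dims 6,15,10; δ0: rk 5, SNF 1^5; δ1: rk 10, SNF 1^9·2
degree 0: 6−5−0 = 1 → Ȟ^0 ≅ Z
degree 1: 15−10−5 = 0 → Ȟ^1 ≅ 0
degree 2: 10−0−10 = 0 plus torsion [2] → Ȟ^2 ≅ Z/2


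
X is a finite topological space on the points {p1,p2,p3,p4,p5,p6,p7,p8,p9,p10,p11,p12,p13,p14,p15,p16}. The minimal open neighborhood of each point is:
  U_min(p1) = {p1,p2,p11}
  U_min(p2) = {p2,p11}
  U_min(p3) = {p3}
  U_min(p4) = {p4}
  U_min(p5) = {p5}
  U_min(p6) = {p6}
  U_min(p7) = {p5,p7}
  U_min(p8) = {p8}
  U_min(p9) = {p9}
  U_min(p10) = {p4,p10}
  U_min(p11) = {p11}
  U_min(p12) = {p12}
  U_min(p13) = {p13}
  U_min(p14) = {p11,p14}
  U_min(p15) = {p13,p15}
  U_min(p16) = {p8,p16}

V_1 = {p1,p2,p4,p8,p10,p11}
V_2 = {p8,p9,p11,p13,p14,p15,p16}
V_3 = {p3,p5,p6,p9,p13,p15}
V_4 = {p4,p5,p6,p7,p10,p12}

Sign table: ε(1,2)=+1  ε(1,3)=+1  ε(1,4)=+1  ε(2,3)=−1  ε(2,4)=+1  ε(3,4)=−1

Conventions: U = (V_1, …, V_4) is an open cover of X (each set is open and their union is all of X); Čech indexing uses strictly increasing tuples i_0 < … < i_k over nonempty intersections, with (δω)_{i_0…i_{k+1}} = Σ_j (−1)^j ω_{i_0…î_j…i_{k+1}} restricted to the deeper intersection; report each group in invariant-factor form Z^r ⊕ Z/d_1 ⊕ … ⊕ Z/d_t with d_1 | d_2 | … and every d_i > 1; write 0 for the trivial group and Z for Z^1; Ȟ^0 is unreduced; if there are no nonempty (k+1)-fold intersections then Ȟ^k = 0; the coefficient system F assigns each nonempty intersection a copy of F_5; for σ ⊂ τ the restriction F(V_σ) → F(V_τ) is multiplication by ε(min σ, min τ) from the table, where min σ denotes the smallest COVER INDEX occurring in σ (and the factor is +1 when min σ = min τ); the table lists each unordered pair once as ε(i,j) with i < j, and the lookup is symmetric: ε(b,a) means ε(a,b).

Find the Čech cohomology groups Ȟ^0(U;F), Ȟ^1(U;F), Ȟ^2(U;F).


Ȟ^0(U;F) ≅ Z/5; Ȟ^1(U;F) ≅ Z/5; Ȟ^2(U;F) ≅ 0

intersection data:
  V12={p8,p11} V14={p4,p10} V23={p9,p13,p15} V34={p5,p6}
C dims 4,4; δ0: rk_F5 3
Ȟ^0 = (4 − 3) − 0 = 1, so Ȟ^0 ≅ Z/5
Ȟ^1 = (4 − 0) − 3 = 1, so Ȟ^1 ≅ Z/5
Ȟ^2 = (0 − 0) − 0 = 0, so Ȟ^2 ≅ 0


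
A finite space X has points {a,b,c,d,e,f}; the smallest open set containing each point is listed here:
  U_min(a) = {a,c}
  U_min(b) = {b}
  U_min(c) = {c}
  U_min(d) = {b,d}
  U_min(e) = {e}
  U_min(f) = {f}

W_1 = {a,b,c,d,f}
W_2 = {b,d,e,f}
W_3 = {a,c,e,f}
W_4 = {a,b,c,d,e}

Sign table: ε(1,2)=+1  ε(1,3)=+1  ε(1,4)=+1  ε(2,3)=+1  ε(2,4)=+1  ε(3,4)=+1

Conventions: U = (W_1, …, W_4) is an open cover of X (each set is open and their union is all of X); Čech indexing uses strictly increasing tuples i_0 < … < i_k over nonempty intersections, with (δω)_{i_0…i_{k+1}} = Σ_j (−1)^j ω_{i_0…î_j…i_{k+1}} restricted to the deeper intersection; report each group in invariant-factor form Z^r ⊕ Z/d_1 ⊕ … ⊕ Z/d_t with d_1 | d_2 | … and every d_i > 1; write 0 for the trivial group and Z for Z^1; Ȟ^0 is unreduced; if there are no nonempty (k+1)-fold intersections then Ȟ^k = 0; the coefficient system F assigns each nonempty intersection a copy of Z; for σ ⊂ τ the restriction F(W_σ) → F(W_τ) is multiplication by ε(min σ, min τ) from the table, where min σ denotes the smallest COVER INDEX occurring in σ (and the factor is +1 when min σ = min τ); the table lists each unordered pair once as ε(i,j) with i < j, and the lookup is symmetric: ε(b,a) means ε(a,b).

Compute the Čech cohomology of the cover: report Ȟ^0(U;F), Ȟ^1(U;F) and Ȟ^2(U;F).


Ȟ^0 = Z; Ȟ^1 = 0; Ȟ^2 = Z

cover nerve:
  W12={b,d,f} W13={a,c,f} W14={a,b,c,d} W23={e,f} W24={b,d,e} W34={a,c,e}
  W123={f} W124={b,d} W134={a,c} W234={e}
C dims 4,6,4; δ0: rk 3, SNF 1^3; δ1: rk 3, SNF 1^3
Ȟ^0: (4−3)−0=1 ⇒ Z
Ȟ^1: (6−3)−3=0 ⇒ 0
Ȟ^2: (4−0)−3=1 ⇒ Z


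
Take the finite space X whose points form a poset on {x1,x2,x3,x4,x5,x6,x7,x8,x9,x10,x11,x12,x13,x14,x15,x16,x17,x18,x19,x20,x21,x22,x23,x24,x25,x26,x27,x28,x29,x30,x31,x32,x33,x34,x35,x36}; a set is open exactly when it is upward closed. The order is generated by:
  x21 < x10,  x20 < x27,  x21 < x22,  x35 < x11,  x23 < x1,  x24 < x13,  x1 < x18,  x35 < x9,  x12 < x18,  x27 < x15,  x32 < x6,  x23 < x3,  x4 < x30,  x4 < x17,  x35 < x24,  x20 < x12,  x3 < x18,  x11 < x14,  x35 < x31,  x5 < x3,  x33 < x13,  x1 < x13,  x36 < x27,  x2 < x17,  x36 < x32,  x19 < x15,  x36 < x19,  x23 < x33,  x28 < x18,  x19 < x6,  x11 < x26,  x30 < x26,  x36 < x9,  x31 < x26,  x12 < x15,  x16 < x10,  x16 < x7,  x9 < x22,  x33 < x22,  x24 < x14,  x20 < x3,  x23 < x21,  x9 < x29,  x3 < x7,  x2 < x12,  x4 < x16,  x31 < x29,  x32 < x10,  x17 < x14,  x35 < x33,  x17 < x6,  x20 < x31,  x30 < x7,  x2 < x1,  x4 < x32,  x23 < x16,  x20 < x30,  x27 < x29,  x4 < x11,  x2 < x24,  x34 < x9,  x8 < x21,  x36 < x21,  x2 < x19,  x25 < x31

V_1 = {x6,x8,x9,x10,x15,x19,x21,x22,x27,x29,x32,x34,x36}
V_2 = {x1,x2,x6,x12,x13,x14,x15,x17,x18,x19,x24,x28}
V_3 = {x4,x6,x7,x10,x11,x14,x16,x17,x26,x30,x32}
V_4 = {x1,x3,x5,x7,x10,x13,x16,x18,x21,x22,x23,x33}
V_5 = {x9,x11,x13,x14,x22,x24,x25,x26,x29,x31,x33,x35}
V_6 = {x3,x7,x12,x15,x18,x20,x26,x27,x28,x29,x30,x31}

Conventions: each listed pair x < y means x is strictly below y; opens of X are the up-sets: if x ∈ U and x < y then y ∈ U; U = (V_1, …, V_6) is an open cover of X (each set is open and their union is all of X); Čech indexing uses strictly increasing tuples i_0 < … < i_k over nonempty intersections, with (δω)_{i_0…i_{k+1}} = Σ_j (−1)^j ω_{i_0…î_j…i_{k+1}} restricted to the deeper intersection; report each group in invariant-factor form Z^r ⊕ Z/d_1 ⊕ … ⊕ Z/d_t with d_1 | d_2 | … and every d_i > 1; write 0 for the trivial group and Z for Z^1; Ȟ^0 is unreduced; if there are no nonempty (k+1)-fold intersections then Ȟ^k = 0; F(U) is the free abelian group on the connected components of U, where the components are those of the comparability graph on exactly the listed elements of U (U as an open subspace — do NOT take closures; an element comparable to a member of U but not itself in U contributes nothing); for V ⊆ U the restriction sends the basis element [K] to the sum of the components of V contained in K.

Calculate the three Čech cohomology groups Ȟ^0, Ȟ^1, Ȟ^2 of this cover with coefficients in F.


Ȟ^0 ≅ Z, Ȟ^1 ≅ 0 and Ȟ^2 ≅ Z/2

intersection data:
  V12={x6,x15,x19} V13={x6,x10,x32} V14={x10,x21,x22} V15={x9,x22,x29} V16={x15,x27,x29} V23={x6,x14,x17} V24={x1,x13,x18} V25={x13,x14,x24} V26={x12,x15,x18,x28} V34={x7,x10,x16} V35={x11,x14,x26} V36={x7,x26,x30} V45={x13,x22,x33} V46={x3,x7,x18} V56={x26,x29,x31}
  V123={x6} V126={x15} V134={x10} V145={x22} V156={x29} V235={x14} V245={x13} V246={x18} V346={x7} V356={x26}
components per intersection:
  V1: {x6,x8,x9,x10,x15,x19,x21,x22,x27,x29,x32,x34,x36}
  V2: {x1,x2,x6,x12,x13,x14,x15,x17,x18,x19,x24,x28}
  V3: {x4,x6,x7,x10,x11,x14,x16,x17,x26,x30,x32}
  V4: {x1,x3,x5,x7,x10,x13,x16,x18,x21,x22,x23,x33}
  V5: {x9,x11,x13,x14,x22,x24,x25,x26,x29,x31,x33,x35}
  V6: {x3,x7,x12,x15,x18,x20,x26,x27,x28,x29,x30,x31}
  V12: {x6,x15,x19}
  V13: {x6,x10,x32}
  V14: {x10,x21,x22}
  V15: {x9,x22,x29}
  V16: {x15,x27,x29}
  V23: {x6,x14,x17}
  V24: {x1,x13,x18}
  V25: {x13,x14,x24}
  V26: {x12,x15,x18,x28}
  V34: {x7,x10,x16}
  V35: {x11,x14,x26}
  V36: {x7,x26,x30}
  V45: {x13,x22,x33}
  V46: {x3,x7,x18}
  V56: {x26,x29,x31}
  V123: {x6}
  V126: {x15}
  V134: {x10}
  V145: {x22}
  V156: {x29}
  V235: {x14}
  V245: {x13}
  V246: {x18}
  V346: {x7}
  V356: {x26}
C dims 6,15,10; δ0: rk 5, SNF 1^5; δ1: rk 10, SNF 1^9·2
Ȟ^0 = (6 − 5) − 0 = 1, so Ȟ^0 ≅ Z
Ȟ^1 = (15 − 10) − 5 = 0, so Ȟ^1 ≅ 0
Ȟ^2 = (10 − 0) − 10 = 0 plus torsion [2], so Ȟ^2 ≅ Z/2


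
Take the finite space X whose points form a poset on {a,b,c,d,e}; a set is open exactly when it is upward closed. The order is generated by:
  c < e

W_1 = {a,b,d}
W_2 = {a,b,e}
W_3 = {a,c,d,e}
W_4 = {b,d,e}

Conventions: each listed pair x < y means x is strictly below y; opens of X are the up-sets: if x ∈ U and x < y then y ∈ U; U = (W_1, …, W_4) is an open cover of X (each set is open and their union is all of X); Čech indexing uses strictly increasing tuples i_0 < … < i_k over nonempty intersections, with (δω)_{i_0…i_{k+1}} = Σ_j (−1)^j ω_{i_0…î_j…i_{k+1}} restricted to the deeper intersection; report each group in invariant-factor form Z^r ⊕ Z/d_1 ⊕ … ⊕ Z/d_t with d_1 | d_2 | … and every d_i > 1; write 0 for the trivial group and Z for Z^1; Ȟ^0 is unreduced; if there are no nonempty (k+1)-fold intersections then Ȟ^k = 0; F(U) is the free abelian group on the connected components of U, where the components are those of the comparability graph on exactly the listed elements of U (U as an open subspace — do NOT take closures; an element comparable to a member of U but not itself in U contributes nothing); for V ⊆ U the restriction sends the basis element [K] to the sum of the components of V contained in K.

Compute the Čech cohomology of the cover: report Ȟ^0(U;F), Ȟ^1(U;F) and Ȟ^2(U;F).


Ȟ^0(U;F) ≅ Z^4; Ȟ^1(U;F) ≅ 0; Ȟ^2(U;F) ≅ 0

intersection data:
  W12={a,b} W13={a,d} W14={b,d} W23={a,e} W24={b,e} W34={d,e}
  W123={a} W124={b} W134={d} W234={e}
components per intersection:
  W1: {a} {b} {d}
  W2: {a} {b} {e}
  W3: {a} {c,e} {d}
  W4: {b} {d} {e}
  W12: {a} {b}
  W13: {a} {d}
  W14: {b} {d}
  W23: {a} {e}
  W24: {b} {e}
  W34: {d} {e}
  W123: {a}
  W124: {b}
  W134: {d}
  W234: {e}
C dims 12,12,4; δ0: rk 8, SNF 1^8; δ1: rk 4, SNF 1^4
Ȟ^0 = (12 − 8) − 0 = 4, so Ȟ^0 ≅ Z^4
Ȟ^1 = (12 − 4) − 8 = 0, so Ȟ^1 ≅ 0
Ȟ^2 = (4 − 0) − 4 = 0, so Ȟ^2 ≅ 0


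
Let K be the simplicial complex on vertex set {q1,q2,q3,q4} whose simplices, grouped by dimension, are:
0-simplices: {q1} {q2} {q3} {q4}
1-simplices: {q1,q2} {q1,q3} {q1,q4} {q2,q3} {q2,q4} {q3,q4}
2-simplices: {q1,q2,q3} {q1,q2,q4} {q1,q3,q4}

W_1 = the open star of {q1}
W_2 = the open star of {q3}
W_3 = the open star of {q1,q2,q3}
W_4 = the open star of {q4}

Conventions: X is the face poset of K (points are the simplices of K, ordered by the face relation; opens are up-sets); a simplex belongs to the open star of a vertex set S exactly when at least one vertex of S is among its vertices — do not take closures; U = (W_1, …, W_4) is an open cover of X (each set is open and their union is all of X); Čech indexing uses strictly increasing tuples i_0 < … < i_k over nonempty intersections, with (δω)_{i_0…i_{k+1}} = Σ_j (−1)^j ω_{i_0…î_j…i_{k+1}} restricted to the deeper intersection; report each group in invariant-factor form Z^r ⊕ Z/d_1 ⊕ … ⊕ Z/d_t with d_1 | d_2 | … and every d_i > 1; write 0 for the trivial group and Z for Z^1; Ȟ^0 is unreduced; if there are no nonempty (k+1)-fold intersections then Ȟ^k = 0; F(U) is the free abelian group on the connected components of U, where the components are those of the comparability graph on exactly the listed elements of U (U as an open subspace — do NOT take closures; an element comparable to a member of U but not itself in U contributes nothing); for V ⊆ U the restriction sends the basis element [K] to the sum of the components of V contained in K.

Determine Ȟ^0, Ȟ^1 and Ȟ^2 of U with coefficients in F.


intersection data:
  W1={{q1},{q1,q2},{q1,q3},{q1,q4},{q1,q2,q3},{q1,q2,q4},{q1,q3,q4}} W2={{q3},{q1,q3},{q2,q3},{q3,q4},{q1,q2,q3},{q1,q3,q4}} W3={{q1},{q2},{q3},{q1,q2},{q1,q3},{q1,q4},{q2,q3},{q2,q4},{q3,q4},{q1,q2,q3},{q1,q2,q4},{q1,q3,q4}} W4={{q4},{q1,q4},{q2,q4},{q3,q4},{q1,q2,q4},{q1,q3,q4}}
  W12={{q1,q3},{q1,q2,q3},{q1,q3,q4}} W13={{q1},{q1,q2},{q1,q3},{q1,q4},{q1,q2,q3},{q1,q2,q4},{q1,q3,q4}} W14={{q1,q4},{q1,q2,q4},{q1,q3,q4}} W23={{q3},{q1,q3},{q2,q3},{q3,q4},{q1,q2,q3},{q1,q3,q4}} W24={{q3,q4},{q1,q3,q4}} W34={{q1,q4},{q2,q4},{q3,q4},{q1,q2,q4},{q1,q3,q4}}
  W123={{q1,q3},{q1,q2,q3},{q1,q3,q4}} W124={{q1,q3,q4}} W134={{q1,q4},{q1,q2,q4},{q1,q3,q4}} W234={{q3,q4},{q1,q3,q4}}
  W1234={{q1,q3,q4}}
components per intersection:
  W1: {{q1},{q1,q2},{q1,q3},{q1,q4},{q1,q2,q3},{q1,q2,q4},{q1,q3,q4}}
  W2: {{q3},{q1,q3},{q2,q3},{q3,q4},{q1,q2,q3},{q1,q3,q4}}
  W3: {{q1},{q2},{q3},{q1,q2},{q1,q3},{q1,q4},{q2,q3},{q2,q4},{q3,q4},{q1,q2,q3},{q1,q2,q4},{q1,q3,q4}}
  W4: {{q4},{q1,q4},{q2,q4},{q3,q4},{q1,q2,q4},{q1,q3,q4}}
  W12: {{q1,q3},{q1,q2,q3},{q1,q3,q4}}
  W13: {{q1},{q1,q2},{q1,q3},{q1,q4},{q1,q2,q3},{q1,q2,q4},{q1,q3,q4}}
  W14: {{q1,q4},{q1,q2,q4},{q1,q3,q4}}
  W23: {{q3},{q1,q3},{q2,q3},{q3,q4},{q1,q2,q3},{q1,q3,q4}}
  W24: {{q3,q4},{q1,q3,q4}}
  W34: {{q1,q4},{q2,q4},{q3,q4},{q1,q2,q4},{q1,q3,q4}}
  W123: {{q1,q3},{q1,q2,q3},{q1,q3,q4}}
  W124: {{q1,q3,q4}}
  W134: {{q1,q4},{q1,q2,q4},{q1,q3,q4}}
  W234: {{q3,q4},{q1,q3,q4}}
  W1234: {{q1,q3,q4}}
C dims 4,6,4,1; δ0: rk 3, SNF 1^3; δ1: rk 3, SNF 1^3; δ2: rk 1, SNF 1^1
Ȟ^0 = (4 − 3) − 0 = 1, so Ȟ^0 ≅ Z
Ȟ^1 = (6 − 3) − 3 = 0, so Ȟ^1 ≅ 0
Ȟ^2 = (4 − 1) − 3 = 0, so Ȟ^2 ≅ 0

Ȟ^0 = Z,  Ȟ^1 = 0,  Ȟ^2 = 0


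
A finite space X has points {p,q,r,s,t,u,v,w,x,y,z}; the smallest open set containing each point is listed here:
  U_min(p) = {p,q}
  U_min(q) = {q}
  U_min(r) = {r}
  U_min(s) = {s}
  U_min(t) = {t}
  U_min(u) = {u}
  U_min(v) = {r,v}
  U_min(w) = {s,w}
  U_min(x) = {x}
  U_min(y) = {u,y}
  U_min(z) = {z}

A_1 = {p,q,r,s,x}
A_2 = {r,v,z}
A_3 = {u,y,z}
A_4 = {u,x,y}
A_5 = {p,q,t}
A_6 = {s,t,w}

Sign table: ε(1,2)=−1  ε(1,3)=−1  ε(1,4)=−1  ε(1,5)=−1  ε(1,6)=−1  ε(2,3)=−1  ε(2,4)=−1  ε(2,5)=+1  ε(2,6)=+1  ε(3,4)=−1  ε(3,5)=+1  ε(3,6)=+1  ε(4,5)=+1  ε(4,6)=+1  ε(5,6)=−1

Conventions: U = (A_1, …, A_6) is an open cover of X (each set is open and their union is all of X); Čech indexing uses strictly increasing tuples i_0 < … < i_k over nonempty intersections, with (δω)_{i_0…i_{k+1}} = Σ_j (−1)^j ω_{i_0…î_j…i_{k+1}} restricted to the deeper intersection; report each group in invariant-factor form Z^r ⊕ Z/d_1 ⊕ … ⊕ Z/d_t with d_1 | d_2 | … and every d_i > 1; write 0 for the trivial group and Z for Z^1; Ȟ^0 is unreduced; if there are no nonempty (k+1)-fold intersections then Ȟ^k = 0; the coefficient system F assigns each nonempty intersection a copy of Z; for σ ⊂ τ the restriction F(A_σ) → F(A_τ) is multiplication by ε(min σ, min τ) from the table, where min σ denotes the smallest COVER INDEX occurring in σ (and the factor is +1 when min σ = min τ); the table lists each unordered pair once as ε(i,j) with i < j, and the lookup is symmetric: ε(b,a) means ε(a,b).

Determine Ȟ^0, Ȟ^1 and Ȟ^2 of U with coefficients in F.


intersection data:
  A12={r} A14={x} A15={p,q} A16={s} A23={z} A34={u,y} A56={t}
C dims 6,7; δ0: rk 6, SNF 1^5·2
Ȟ^0 = (6 − 6) − 0 = 0, so Ȟ^0 ≅ 0
Ȟ^1 = (7 − 0) − 6 = 1 plus torsion [2], so Ȟ^1 ≅ Z ⊕ Z/2
Ȟ^2 = (0 − 0) − 0 = 0, so Ȟ^2 ≅ 0

Ȟ^0 = 0; Ȟ^1 = Z ⊕ Z/2; Ȟ^2 = 0


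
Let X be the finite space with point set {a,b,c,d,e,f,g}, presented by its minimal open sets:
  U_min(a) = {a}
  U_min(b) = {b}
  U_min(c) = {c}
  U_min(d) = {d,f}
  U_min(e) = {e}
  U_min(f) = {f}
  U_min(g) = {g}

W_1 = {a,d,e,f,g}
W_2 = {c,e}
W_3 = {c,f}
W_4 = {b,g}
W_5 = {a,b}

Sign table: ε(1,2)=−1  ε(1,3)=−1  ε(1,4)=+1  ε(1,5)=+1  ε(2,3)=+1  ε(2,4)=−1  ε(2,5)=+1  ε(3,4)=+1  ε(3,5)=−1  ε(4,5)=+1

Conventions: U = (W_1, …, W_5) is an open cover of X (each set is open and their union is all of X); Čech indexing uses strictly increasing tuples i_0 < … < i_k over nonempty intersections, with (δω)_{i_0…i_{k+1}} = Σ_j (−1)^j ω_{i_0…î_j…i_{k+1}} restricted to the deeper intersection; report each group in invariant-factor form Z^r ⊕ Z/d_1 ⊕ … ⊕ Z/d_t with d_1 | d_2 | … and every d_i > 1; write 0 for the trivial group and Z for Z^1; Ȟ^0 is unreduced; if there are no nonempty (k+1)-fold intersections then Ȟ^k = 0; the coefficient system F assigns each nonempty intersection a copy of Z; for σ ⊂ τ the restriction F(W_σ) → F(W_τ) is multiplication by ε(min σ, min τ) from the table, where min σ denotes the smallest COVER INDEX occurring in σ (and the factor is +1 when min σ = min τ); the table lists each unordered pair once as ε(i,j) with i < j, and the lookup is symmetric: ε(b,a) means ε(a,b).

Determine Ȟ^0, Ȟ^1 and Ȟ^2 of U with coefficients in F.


nonempty intersections:
  W12={e} W13={f} W14={g} W15={a} W23={c} W45={b}
C dims 5,6; δ0: rk 4, SNF 1^4
Ȟ^0: (5−4)−0=1 ⇒ Z
Ȟ^1: (6−0)−4=2 ⇒ Z^2
Ȟ^2: (0−0)−0=0 ⇒ 0

Ȟ^0 = Z,  Ȟ^1 = Z^2,  Ȟ^2 = 0


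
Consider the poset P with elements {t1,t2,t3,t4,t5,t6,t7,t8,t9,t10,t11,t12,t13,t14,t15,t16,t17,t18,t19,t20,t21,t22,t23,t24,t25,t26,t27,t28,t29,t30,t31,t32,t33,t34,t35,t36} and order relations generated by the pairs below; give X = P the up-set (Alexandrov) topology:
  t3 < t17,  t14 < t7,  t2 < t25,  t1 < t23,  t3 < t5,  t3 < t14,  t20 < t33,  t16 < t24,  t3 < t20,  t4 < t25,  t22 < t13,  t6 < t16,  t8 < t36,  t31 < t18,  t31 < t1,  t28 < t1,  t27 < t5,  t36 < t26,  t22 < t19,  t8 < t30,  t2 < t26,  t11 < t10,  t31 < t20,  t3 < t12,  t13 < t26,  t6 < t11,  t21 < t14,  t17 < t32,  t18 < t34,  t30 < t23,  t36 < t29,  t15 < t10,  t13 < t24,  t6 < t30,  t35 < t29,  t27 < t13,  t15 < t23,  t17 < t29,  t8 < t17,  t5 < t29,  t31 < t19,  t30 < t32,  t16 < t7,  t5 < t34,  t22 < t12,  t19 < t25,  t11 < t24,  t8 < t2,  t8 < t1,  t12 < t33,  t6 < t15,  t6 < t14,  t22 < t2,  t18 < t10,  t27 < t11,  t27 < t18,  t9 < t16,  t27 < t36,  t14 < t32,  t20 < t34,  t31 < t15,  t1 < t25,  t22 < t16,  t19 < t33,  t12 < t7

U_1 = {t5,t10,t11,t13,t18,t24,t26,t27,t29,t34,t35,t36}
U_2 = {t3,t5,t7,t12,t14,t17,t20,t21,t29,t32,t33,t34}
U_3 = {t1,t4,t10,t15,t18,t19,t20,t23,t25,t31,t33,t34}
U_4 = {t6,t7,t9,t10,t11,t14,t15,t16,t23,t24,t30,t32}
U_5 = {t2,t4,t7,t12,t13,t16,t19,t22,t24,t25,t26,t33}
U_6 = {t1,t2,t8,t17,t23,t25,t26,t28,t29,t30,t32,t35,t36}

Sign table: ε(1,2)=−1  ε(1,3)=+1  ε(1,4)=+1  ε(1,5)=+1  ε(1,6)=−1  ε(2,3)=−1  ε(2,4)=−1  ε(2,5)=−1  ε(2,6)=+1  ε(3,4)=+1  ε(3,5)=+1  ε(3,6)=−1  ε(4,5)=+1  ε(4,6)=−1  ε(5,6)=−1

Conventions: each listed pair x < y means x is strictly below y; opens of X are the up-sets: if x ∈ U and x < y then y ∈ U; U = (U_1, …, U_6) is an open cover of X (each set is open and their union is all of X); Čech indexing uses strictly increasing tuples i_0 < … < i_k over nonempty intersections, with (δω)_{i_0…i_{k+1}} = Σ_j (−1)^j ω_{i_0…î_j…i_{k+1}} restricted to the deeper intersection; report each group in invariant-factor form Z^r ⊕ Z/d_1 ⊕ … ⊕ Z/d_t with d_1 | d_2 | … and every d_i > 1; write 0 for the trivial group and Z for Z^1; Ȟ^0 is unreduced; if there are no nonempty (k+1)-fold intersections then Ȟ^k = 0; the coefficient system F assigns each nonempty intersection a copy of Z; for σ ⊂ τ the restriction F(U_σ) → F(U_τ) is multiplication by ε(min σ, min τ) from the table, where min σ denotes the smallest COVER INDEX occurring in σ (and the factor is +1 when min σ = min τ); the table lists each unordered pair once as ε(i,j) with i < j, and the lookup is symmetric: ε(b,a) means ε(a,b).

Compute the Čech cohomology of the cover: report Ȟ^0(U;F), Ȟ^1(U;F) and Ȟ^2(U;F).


nonempty overlaps:
  U12={t5,t29,t34} U13={t10,t18,t34} U14={t10,t11,t24} U15={t13,t24,t26} U16={t26,t29,t35,t36} U23={t20,t33,t34} U24={t7,t14,t32} U25={t7,t12,t33} U26={t17,t29,t32} U34={t10,t15,t23} U35={t4,t19,t25,t33} U36={t1,t23,t25} U45={t7,t16,t24} U46={t23,t30,t32} U56={t2,t25,t26}
  U123={t34} U126={t29} U134={t10} U145={t24} U156={t26} U235={t33} U245={t7} U246={t32} U346={t23} U356={t25}
C dims 6,15,10; δ0: rk 5, SNF 1^5; δ1: rk 10, SNF 1^9·2
degree 0: 6−5−0 = 1 → Ȟ^0 ≅ Z
degree 1: 15−10−5 = 0 → Ȟ^1 ≅ 0
degree 2: 10−0−10 = 0 plus torsion [2] → Ȟ^2 ≅ Z/2

Ȟ^0(U;F) ≅ Z,  Ȟ^1(U;F) ≅ 0,  Ȟ^2(U;F) ≅ Z/2


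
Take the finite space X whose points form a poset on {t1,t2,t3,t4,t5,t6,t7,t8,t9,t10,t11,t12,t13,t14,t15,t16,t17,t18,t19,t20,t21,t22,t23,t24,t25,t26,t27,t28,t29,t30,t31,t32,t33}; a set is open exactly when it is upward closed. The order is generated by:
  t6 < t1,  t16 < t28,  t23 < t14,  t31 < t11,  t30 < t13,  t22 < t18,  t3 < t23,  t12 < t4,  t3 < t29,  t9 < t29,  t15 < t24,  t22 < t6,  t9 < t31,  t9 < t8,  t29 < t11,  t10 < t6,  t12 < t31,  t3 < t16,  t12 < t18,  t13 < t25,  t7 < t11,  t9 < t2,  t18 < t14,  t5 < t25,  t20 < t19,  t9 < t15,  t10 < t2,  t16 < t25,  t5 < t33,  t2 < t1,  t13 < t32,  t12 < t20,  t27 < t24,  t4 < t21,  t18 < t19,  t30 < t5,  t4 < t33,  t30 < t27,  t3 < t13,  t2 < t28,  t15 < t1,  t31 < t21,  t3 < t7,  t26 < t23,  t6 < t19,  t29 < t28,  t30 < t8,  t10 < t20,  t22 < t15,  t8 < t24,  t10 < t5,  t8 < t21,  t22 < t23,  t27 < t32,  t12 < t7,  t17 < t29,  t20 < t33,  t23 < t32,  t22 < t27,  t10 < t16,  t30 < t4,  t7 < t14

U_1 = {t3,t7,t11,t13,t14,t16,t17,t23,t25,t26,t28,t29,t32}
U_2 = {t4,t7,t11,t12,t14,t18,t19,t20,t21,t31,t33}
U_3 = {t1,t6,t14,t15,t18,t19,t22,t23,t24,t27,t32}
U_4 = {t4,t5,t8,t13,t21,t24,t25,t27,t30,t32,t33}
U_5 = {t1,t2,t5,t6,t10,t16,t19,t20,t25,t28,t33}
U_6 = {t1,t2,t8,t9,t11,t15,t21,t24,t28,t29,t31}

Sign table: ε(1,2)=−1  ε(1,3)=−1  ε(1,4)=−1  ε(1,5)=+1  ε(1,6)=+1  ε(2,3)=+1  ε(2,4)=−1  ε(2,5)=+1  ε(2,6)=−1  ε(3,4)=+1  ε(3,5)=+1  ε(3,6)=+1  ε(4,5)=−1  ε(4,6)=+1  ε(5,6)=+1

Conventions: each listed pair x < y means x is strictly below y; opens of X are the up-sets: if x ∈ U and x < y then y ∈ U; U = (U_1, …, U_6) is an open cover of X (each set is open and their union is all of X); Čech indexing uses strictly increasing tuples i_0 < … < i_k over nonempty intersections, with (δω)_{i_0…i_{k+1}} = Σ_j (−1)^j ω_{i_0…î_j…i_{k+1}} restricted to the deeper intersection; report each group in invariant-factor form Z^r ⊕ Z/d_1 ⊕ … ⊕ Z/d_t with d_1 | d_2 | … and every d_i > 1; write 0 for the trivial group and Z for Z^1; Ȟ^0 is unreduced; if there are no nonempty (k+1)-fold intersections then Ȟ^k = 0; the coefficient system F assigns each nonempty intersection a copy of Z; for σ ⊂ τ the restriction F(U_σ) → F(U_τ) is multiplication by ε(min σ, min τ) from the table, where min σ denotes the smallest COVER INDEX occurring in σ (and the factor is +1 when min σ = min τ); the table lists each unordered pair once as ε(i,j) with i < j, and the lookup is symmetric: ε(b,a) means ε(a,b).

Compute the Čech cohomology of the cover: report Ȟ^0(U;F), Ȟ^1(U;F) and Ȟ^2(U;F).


Ȟ^0(U;F) ≅ 0,  Ȟ^1(U;F) ≅ Z/2,  Ȟ^2(U;F) ≅ Z

nerve simplices:
  U12={t7,t11,t14} U13={t14,t23,t32} U14={t13,t25,t32} U15={t16,t25,t28} U16={t11,t28,t29} U23={t14,t18,t19} U24={t4,t21,t33} U25={t19,t20,t33} U26={t11,t21,t31} U34={t24,t27,t32} U35={t1,t6,t19} U36={t1,t15,t24} U45={t5,t25,t33} U46={t8,t21,t24} U56={t1,t2,t28}
  U123={t14} U126={t11} U134={t32} U145={t25} U156={t28} U235={t19} U245={t33} U246={t21} U346={t24} U356={t1}
C dims 6,15,10; δ0: rk 6, SNF 1^5·2; δ1: rk 9, SNF 1^9
degree 0: 6−6−0 = 0 → Ȟ^0 ≅ 0
degree 1: 15−9−6 = 0 plus torsion [2] → Ȟ^1 ≅ Z/2
degree 2: 10−0−9 = 1 → Ȟ^2 ≅ Z


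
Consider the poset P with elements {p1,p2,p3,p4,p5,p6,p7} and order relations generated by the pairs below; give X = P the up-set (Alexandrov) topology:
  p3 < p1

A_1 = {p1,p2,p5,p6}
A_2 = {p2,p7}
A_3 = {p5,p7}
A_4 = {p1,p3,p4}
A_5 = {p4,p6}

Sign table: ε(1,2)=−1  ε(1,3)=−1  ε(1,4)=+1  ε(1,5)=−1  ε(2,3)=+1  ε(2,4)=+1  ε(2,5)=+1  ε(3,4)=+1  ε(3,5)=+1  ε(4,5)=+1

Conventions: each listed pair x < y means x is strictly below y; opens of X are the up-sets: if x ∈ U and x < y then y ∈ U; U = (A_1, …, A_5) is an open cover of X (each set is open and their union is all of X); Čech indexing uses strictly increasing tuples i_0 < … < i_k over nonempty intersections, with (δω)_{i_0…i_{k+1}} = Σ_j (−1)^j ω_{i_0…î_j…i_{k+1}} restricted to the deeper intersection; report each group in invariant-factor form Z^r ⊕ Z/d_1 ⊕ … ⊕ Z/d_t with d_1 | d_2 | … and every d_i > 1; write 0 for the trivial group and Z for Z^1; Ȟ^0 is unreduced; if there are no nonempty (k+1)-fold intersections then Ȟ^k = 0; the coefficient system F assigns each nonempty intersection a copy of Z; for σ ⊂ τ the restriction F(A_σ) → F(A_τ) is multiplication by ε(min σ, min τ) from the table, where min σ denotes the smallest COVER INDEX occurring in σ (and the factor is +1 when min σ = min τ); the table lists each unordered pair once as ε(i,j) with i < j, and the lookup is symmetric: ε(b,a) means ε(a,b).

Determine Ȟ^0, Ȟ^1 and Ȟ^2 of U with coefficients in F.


intersection data:
  A12={p2} A13={p5} A14={p1} A15={p6} A23={p7} A45={p4}
C dims 5,6; δ0: rk 5, SNF 1^4·2
Ȟ^0 = (5 − 5) − 0 = 0, so Ȟ^0 ≅ 0
Ȟ^1 = (6 − 0) − 5 = 1 plus torsion [2], so Ȟ^1 ≅ Z ⊕ Z/2
Ȟ^2 = (0 − 0) − 0 = 0, so Ȟ^2 ≅ 0

Ȟ^0 = 0, Ȟ^1 = Z ⊕ Z/2, Ȟ^2 = 0


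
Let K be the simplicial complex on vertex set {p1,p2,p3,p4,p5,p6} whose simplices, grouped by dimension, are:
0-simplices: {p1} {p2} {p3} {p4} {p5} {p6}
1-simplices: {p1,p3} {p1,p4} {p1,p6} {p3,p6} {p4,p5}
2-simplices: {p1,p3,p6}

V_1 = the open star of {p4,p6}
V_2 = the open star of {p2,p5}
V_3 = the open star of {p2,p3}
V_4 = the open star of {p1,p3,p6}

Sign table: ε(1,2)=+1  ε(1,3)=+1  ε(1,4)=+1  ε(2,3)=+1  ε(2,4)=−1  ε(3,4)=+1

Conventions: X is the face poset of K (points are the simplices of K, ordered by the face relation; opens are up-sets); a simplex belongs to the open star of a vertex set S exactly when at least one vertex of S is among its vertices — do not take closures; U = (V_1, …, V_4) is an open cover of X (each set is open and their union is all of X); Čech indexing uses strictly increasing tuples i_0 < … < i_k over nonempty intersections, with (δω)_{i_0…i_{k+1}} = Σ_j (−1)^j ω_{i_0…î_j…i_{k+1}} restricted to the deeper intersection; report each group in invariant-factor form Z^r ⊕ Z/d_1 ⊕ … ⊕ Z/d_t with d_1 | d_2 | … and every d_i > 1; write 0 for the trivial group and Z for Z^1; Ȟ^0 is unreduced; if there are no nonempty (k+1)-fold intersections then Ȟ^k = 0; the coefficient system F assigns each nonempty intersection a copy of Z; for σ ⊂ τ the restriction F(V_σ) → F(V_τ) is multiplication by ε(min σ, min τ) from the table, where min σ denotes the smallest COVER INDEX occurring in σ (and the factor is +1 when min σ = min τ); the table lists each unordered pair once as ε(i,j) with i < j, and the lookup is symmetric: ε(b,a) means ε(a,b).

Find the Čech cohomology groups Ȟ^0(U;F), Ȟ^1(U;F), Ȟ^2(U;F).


Ȟ^0(U;F) ≅ Z, Ȟ^1(U;F) ≅ Z, Ȟ^2(U;F) ≅ 0

nonempty overlaps:
  V1={{p4},{p6},{p1,p4},{p1,p6},{p3,p6},{p4,p5},{p1,p3,p6}} V2={{p2},{p5},{p4,p5}} V3={{p2},{p3},{p1,p3},{p3,p6},{p1,p3,p6}} V4={{p1},{p3},{p6},{p1,p3},{p1,p4},{p1,p6},{p3,p6},{p1,p3,p6}}
  V12={{p4,p5}} V13={{p3,p6},{p1,p3,p6}} V14={{p6},{p1,p4},{p1,p6},{p3,p6},{p1,p3,p6}} V23={{p2}} V34={{p3},{p1,p3},{p3,p6},{p1,p3,p6}}
  V134={{p3,p6},{p1,p3,p6}}
C dims 4,5,1; δ0: rk 3, SNF 1^3; δ1: rk 1, SNF 1^1
degree 0: 4−3−0 = 1 → Ȟ^0 ≅ Z
degree 1: 5−1−3 = 1 → Ȟ^1 ≅ Z
degree 2: 1−0−1 = 0 → Ȟ^2 ≅ 0


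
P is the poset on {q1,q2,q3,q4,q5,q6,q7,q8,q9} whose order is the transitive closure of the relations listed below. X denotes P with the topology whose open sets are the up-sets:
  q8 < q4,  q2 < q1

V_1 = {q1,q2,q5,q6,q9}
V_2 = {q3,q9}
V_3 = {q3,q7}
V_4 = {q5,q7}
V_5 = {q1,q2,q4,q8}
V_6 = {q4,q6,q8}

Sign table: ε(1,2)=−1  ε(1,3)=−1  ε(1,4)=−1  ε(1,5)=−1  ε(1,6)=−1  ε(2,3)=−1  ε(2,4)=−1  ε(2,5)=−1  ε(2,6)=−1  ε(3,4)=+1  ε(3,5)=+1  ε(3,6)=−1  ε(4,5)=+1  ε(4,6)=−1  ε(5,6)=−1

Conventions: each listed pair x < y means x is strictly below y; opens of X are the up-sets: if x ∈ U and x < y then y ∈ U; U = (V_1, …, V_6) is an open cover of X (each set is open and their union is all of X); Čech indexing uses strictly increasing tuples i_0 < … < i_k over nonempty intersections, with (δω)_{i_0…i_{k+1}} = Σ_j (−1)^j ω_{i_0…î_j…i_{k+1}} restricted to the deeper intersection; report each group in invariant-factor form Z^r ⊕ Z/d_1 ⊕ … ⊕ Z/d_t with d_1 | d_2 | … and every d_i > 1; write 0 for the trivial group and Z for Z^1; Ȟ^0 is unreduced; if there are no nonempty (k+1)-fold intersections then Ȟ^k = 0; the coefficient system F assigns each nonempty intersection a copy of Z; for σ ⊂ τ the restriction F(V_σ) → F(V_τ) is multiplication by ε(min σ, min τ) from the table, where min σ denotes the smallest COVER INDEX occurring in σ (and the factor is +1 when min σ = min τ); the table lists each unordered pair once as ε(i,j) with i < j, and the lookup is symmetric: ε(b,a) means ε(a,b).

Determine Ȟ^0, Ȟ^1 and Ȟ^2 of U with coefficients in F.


Ȟ^0(U;F) ≅ 0, Ȟ^1(U;F) ≅ Z ⊕ Z/2, Ȟ^2(U;F) ≅ 0

cover nerve:
  V12={q9} V14={q5} V15={q1,q2} V16={q6} V23={q3} V34={q7} V56={q4,q8}
C dims 6,7; δ0: rk 6, SNF 1^5·2
Ȟ^0: (6−6)−0=0 ⇒ 0
Ȟ^1: (7−0)−6=1 plus torsion [2] ⇒ Z ⊕ Z/2
Ȟ^2: (0−0)−0=0 ⇒ 0
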